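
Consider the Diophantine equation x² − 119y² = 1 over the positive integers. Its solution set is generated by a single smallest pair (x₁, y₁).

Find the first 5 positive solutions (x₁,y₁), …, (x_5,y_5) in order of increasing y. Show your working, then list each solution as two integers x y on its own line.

120 11
28799 2640
6911640 633589
1658764801 152058720
398096640600 36493459211

d=119: √d = [10; 1,9,1,20] (ℓ=4, even), read p_3/q_3
step 0: (10, 1)  from 10·(1,0) + (0,1)
…
step 2: (109, 10)  from 9·(11,1) + (10,1)
step 3: (120, 11)  from 1·(109,10) + (11,1)
fundamental: x₁=120, y₁=11  (since 14400 − 119·121 = 1)
n=2: (120,11)∘(120,11) = (120·120+119·11·11, 120·11+11·120) = (28799,2640)
n=3: (28799,2640)∘(120,11) = (120·28799+119·11·2640, 120·2640+11·28799) = (6911640,633589)
n=4: (6911640,633589)∘(120,11) = (120·6911640+119·11·633589, 120·633589+11·6911640) = (1658764801,152058720)
n=5: (1658764801,152058720)∘(120,11) = (120·1658764801+119·11·152058720, 120·152058720+11·1658764801) = (398096640600,36493459211)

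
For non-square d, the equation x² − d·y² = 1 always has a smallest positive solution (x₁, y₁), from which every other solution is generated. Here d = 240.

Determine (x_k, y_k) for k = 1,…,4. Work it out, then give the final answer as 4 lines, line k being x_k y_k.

31 2
1921 124
119071 7686
7380481 476408

[15; 2,30] for √240; ℓ=2 ⇒ convergent index 1
a_0=15:  p_0=15·1+0=15,  q_0=15·0+1=1
a_1=2:  p_1=2·15+1=31,  q_1=2·1+0=2
(x₁, y₁) = (31, 2);  31² − 240·2² = 1 ✓
k=2:  x_2 = 31·31+240·2·2 = 1921,  y_2 = 31·2+2·31 = 124
k=3:  x_3 = 31·1921+240·2·124 = 119071,  y_3 = 31·124+2·1921 = 7686
k=4:  x_4 = 31·119071+240·2·7686 = 7380481,  y_4 = 31·7686+2·119071 = 476408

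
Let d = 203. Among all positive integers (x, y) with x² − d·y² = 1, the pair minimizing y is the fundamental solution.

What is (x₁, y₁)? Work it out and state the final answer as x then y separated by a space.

d=203: √d = [14; 4,28] (ℓ=2, even), read p_1/q_1
k=0  a_k=14  p_k/q_k = 14/1
k=1  a_k=4  p_k/q_k = 57/4
→ (57, 4).  Check: 57²=3249, 203·4²=3248, difference 1.

57 4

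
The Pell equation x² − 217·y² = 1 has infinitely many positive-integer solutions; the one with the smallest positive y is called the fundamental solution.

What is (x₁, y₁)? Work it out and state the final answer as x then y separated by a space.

3844063 260952

√217 = [14; 1,2,1,2,1,…,2,1,28, …], period ℓ=16 (even) → k=15
step 0: (14, 1)  from 14·(1,0) + (0,1)
step 1: (15, 1)  from 1·(14,1) + (1,0)
…
step 8: (15055, 1022)  from 4·(3668,249) + (383,26)
step 9: (139163, 9447)  from 9·(15055,1022) + (3668,249)
…
step 14: (2809702, 190735)  from 2·(1034361,70217) + (740980,50301)
step 15: (3844063, 260952)  from 1·(2809702,190735) + (1034361,70217)
→ (3844063, 260952).  Check: 3844063²=14776820347969, 217·260952²=14776820347968, difference 1.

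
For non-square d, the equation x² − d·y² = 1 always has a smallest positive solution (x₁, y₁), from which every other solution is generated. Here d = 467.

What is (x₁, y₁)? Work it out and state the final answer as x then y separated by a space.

√467 = [21; 1,1,1,1,3,…,1,1,42, …], period ℓ=14 (even) → k=13
i=0: a=21 ⇒ p=21, q=1
…
i=3: a=1 ⇒ p=65, q=3
i=4: a=1 ⇒ p=108, q=5
i=5: a=3 ⇒ p=389, q=18
…
i=8: a=3 ⇒ p=82767, q=3830
…
i=12: a=1 ⇒ p=991929, q=45901
i=13: a=1 ⇒ p=1625626, q=75225
→ (1625626, 75225).  Check: 1625626²=2642659891876, 467·75225²=2642659891875, difference 1.

1625626 75225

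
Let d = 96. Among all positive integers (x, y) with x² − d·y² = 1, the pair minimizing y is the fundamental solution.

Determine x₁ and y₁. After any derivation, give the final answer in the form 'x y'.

49 5

[9; 1,3,1,18] for √96; ℓ=4 ⇒ convergent index 3
k=0  a_k=9  p_k/q_k = 9/1
…
k=2  a_k=3  p_k/q_k = 39/4
k=3  a_k=1  p_k/q_k = 49/5
(x₁, y₁) = (49, 5);  49² − 96·5² = 1 ✓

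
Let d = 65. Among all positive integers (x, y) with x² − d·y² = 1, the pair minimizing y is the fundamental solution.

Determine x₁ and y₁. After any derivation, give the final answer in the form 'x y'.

129 16

d=65: √d = [8; 16] (ℓ=1, odd), read p_1/q_1
i=0: a=8 ⇒ p=8, q=1
i=1: a=16 ⇒ p=129, q=16
fundamental: x₁=129, y₁=16  (since 16641 − 65·256 = 1)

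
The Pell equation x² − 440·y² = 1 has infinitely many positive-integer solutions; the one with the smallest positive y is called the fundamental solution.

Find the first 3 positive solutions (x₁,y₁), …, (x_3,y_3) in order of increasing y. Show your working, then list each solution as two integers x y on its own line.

d=440: √d = [20; 1,40] (ℓ=2, even), read p_1/q_1
i=0: a=20 ⇒ p=20, q=1
i=1: a=1 ⇒ p=21, q=1
fundamental: x₁=21, y₁=1  (since 441 − 440·1 = 1)
n=2: (21,1)∘(21,1) = (21·21+440·1·1, 21·1+1·21) = (881,42)
n=3: (881,42)∘(21,1) = (21·881+440·1·42, 21·42+1·881) = (36981,1763)

21 1
881 42
36981 1763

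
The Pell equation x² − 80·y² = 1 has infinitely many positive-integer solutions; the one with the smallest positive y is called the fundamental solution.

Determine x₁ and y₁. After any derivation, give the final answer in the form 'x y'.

9 1

√80 → a₀=8, period (1,16); ℓ=2 even so k=1
i=0: a=8 ⇒ p=8, q=1
i=1: a=1 ⇒ p=9, q=1
fundamental: x₁=9, y₁=1  (since 81 − 80·1 = 1)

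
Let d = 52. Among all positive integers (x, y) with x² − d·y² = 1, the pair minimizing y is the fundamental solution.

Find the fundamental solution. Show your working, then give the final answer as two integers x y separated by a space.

649 90

d=52: √d = [7; 4,1,2,1,4,14] (ℓ=6, even), read p_5/q_5
step 0: (7, 1)  from 7·(1,0) + (0,1)
step 1: (29, 4)  from 4·(7,1) + (1,0)
step 2: (36, 5)  from 1·(29,4) + (7,1)
step 3: (101, 14)  from 2·(36,5) + (29,4)
step 4: (137, 19)  from 1·(101,14) + (36,5)
step 5: (649, 90)  from 4·(137,19) + (101,14)
(x₁, y₁) = (649, 90);  649² − 52·90² = 1 ✓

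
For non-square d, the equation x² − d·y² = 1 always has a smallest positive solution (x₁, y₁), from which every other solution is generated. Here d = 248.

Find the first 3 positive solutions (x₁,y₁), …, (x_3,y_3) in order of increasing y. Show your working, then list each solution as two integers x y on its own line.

63 4
7937 504
999999 63500

[15; 1,2,1,30] for √248; ℓ=4 ⇒ convergent index 3
i=0: a=15 ⇒ p=15, q=1
i=1: a=1 ⇒ p=16, q=1
i=2: a=2 ⇒ p=47, q=3
i=3: a=1 ⇒ p=63, q=4
→ (63, 4).  Check: 63²=3969, 248·4²=3968, difference 1.
(x_2, y_2) = (63·63 + 248·4·4, 63·4 + 4·63) = (7937, 504)
(x_3, y_3) = (63·7937 + 248·4·504, 63·504 + 4·7937) = (999999, 63500)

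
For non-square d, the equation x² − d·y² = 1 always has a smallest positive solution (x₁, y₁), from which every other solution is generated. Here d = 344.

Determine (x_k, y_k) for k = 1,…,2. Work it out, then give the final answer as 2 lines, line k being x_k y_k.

d=344: √d = [18; 1,1,4,1,3,1,4,1,1,36] (ℓ=10, even), read p_9/q_9
a_0=18:  p_0=18·1+0=18,  q_0=18·0+1=1
a_1=1:  p_1=1·18+1=19,  q_1=1·1+0=1
a_2=1:  p_2=1·19+18=37,  q_2=1·1+1=2
a_3=4:  p_3=4·37+19=167,  q_3=4·2+1=9
a_4=1:  p_4=1·167+37=204,  q_4=1·9+2=11
a_5=3:  p_5=3·204+167=779,  q_5=3·11+9=42
a_6=1:  p_6=1·779+204=983,  q_6=1·42+11=53
…
a_8=1:  p_8=1·4711+983=5694,  q_8=1·254+53=307
a_9=1:  p_9=1·5694+4711=10405,  q_9=1·307+254=561
(x₁, y₁) = (10405, 561);  10405² − 344·561² = 1 ✓
(x_2, y_2) = (10405·10405 + 344·561·561, 10405·561 + 561·10405) = (216528049, 11674410)

10405 561
216528049 11674410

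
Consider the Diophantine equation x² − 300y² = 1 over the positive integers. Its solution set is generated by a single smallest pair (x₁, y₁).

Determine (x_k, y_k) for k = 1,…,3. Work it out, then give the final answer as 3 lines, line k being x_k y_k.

1351 78
3650401 210756
9863382151 569462634

d=300: √d = [17; 3,8,3,34] (ℓ=4, even), read p_3/q_3
a_0=17:  p_0=17·1+0=17,  q_0=17·0+1=1
a_1=3:  p_1=3·17+1=52,  q_1=3·1+0=3
a_2=8:  p_2=8·52+17=433,  q_2=8·3+1=25
a_3=3:  p_3=3·433+52=1351,  q_3=3·25+3=78
fundamental: x₁=1351, y₁=78  (since 1825201 − 300·6084 = 1)
(x_2, y_2) = (1351·1351 + 300·78·78, 1351·78 + 78·1351) = (3650401, 210756)
(x_3, y_3) = (1351·3650401 + 300·78·210756, 1351·210756 + 78·3650401) = (9863382151, 569462634)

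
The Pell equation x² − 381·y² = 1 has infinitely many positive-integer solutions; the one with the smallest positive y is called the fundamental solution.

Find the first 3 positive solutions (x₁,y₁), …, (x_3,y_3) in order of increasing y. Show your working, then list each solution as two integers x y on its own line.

1015 52
2060449 105560
4182710455 214286748

d=381: √d = [19; 1,1,12,1,1,38] (ℓ=6, even), read p_5/q_5
k=0  a_k=19  p_k/q_k = 19/1
…
k=4  a_k=1  p_k/q_k = 527/27
k=5  a_k=1  p_k/q_k = 1015/52
(x₁, y₁) = (1015, 52);  1015² − 381·52² = 1 ✓
(x_2, y_2) = (1015·1015 + 381·52·52, 1015·52 + 52·1015) = (2060449, 105560)
(x_3, y_3) = (1015·2060449 + 381·52·105560, 1015·105560 + 52·2060449) = (4182710455, 214286748)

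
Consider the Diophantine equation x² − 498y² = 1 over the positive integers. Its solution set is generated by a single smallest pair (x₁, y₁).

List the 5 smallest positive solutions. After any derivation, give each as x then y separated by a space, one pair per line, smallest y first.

√498 = [22; 3,6,22,6,3,44, …], period ℓ=6 (even) → k=5
step 0: (22, 1)  from 22·(1,0) + (0,1)
step 1: (67, 3)  from 3·(22,1) + (1,0)
…
step 3: (9395, 421)  from 22·(424,19) + (67,3)
step 4: (56794, 2545)  from 6·(9395,421) + (424,19)
step 5: (179777, 8056)  from 3·(56794,2545) + (9395,421)
(x₁, y₁) = (179777, 8056);  179777² − 498·8056² = 1 ✓
(x_2, y_2) = (179777·179777 + 498·8056·8056, 179777·8056 + 8056·179777) = (64639539457, 2896567024)
(x_3, y_3) = (179777·64639539457 + 498·8056·2896567024, 179777·2896567024 + 8056·64639539457) = (23241404969742401, 1041472259739240)
(x_4, y_4) = (179777·23241404969742401 + 498·8056·1041472259739240, 179777·1041472259739240 + 8056·23241404969742401) = (8356540122426119709697, 374465516875386131936)
(x_5, y_5) = (179777·8356540122426119709697 + 498·8056·374465516875386131936, 179777·374465516875386131936 + 8056·8356540122426119709697) = (3004627427155559641130652737, 134640574453571113022377304)

179777 8056
64639539457 2896567024
23241404969742401 1041472259739240
8356540122426119709697 374465516875386131936
3004627427155559641130652737 134640574453571113022377304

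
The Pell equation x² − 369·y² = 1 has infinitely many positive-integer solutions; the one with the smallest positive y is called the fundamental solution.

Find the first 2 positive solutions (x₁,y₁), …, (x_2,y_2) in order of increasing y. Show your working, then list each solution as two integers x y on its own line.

8396801 437120
141012534067201 7340819306240

√369 → a₀=19, period (4,1,3,2,7,4,7,2,3,1,4,38); ℓ=12 even so k=11
k=0  a_k=19  p_k/q_k = 19/1
k=1  a_k=4  p_k/q_k = 77/4
…
k=3  a_k=3  p_k/q_k = 365/19
…
k=6  a_k=4  p_k/q_k = 25414/1323
k=7  a_k=7  p_k/q_k = 184045/9581
k=8  a_k=2  p_k/q_k = 393504/20485
k=9  a_k=3  p_k/q_k = 1364557/71036
k=10  a_k=1  p_k/q_k = 1758061/91521
k=11  a_k=4  p_k/q_k = 8396801/437120
(x₁, y₁) = (8396801, 437120);  8396801² − 369·437120² = 1 ✓
(x_2, y_2) = (8396801·8396801 + 369·437120·437120, 8396801·437120 + 437120·8396801) = (141012534067201, 7340819306240)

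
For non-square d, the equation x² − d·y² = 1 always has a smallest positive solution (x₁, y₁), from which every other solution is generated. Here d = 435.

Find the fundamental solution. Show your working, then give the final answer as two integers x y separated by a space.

d=435: √d = [20; 1,5,1,40] (ℓ=4, even), read p_3/q_3
i=0: a=20 ⇒ p=20, q=1
i=1: a=1 ⇒ p=21, q=1
i=2: a=5 ⇒ p=125, q=6
i=3: a=1 ⇒ p=146, q=7
→ (146, 7).  Check: 146²=21316, 435·7²=21315, difference 1.

146 7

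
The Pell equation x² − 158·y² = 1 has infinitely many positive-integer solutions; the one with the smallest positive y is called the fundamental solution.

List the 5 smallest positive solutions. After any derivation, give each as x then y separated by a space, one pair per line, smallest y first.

d=158: √d = [12; 1,1,3,12,3,1,1,24] (ℓ=8, even), read p_7/q_7
i=0: a=12 ⇒ p=12, q=1
…
i=6: a=1 ⇒ p=4412, q=351
i=7: a=1 ⇒ p=7743, q=616
(x₁, y₁) = (7743, 616);  7743² − 158·616² = 1 ✓
k=2:  x_2 = 7743·7743+158·616·616 = 119908097,  y_2 = 7743·616+616·7743 = 9539376
k=3:  x_3 = 7743·119908097+158·616·9539376 = 1856896782399,  y_3 = 7743·9539376+616·119908097 = 147726776120
k=4:  x_4 = 7743·1856896782399+158·616·147726776120 = 28755903452322817,  y_4 = 7743·147726776120+616·1856896782399 = 2287696845454944
k=5:  x_5 = 7743·28755903452322817+158·616·2287696845454944 = 445313919005774361663,  y_5 = 7743·2287696845454944+616·28755903452322817 = 35427273200988486664

7743 616
119908097 9539376
1856896782399 147726776120
28755903452322817 2287696845454944
445313919005774361663 35427273200988486664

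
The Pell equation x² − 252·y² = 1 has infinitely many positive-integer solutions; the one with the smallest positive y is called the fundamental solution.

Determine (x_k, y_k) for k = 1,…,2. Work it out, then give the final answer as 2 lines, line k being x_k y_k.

d=252: √d = [15; 1,6,1,30] (ℓ=4, even), read p_3/q_3
k=0  a_k=15  p_k/q_k = 15/1
…
k=2  a_k=6  p_k/q_k = 111/7
k=3  a_k=1  p_k/q_k = 127/8
fundamental: x₁=127, y₁=8  (since 16129 − 252·64 = 1)
(127+8√252)^2 = 32257 + 2032√252

127 8
32257 2032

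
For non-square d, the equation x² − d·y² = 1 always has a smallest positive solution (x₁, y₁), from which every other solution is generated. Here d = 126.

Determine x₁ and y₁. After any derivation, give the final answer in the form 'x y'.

[11; 4,2,4,22] for √126; ℓ=4 ⇒ convergent index 3
i=0: a=11 ⇒ p=11, q=1
…
i=2: a=2 ⇒ p=101, q=9
i=3: a=4 ⇒ p=449, q=40
(x₁, y₁) = (449, 40);  449² − 126·40² = 1 ✓

449 40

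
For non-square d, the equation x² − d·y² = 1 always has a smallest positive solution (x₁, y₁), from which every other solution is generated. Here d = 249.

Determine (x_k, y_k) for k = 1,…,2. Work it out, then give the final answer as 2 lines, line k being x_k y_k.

8553815 542076
146335502108449 9273635639880

d=249: √d = [15; 1,3,1,1,5,…,3,1,30] (ℓ=16, even), read p_15/q_15
step 0: (15, 1)  from 15·(1,0) + (0,1)
…
step 6: (931, 59)  from 1·(789,50) + (142,9)
…
step 8: (36751, 2329)  from 10·(3582,227) + (931,59)
…
step 10: (150586, 9543)  from 1·(113835,7214) + (36751,2329)
step 11: (866765, 54929)  from 5·(150586,9543) + (113835,7214)
step 12: (1017351, 64472)  from 1·(866765,54929) + (150586,9543)
…
step 14: (6669699, 422675)  from 3·(1884116,119401) + (1017351,64472)
step 15: (8553815, 542076)  from 1·(6669699,422675) + (1884116,119401)
→ (8553815, 542076).  Check: 8553815²=73167751054225, 249·542076²=73167751054224, difference 1.
(8553815+542076√249)^2 = 146335502108449 + 9273635639880√249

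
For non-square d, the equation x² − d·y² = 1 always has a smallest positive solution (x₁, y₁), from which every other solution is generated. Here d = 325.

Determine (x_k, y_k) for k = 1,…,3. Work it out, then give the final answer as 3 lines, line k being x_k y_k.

d=325: √d = [18; 36] (ℓ=1, odd), read p_1/q_1
i=0: a=18 ⇒ p=18, q=1
i=1: a=36 ⇒ p=649, q=36
fundamental: x₁=649, y₁=36  (since 421201 − 325·1296 = 1)
k=2:  x_2 = 649·649+325·36·36 = 842401,  y_2 = 649·36+36·649 = 46728
k=3:  x_3 = 649·842401+325·36·46728 = 1093435849,  y_3 = 649·46728+36·842401 = 60652908

649 36
842401 46728
1093435849 60652908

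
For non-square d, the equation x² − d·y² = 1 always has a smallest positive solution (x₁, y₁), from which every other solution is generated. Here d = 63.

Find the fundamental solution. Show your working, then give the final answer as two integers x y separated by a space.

8 1

d=63: √d = [7; 1,14] (ℓ=2, even), read p_1/q_1
k=0  a_k=7  p_k/q_k = 7/1
k=1  a_k=1  p_k/q_k = 8/1
fundamental: x₁=8, y₁=1  (since 64 − 63·1 = 1)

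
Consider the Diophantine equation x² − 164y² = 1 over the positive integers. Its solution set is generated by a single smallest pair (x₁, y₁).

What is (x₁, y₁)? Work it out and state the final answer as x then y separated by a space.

2049 160

√164 → a₀=12, period (1,4,6,4,1,24); ℓ=6 even so k=5
step 0: (12, 1)  from 12·(1,0) + (0,1)
step 1: (13, 1)  from 1·(12,1) + (1,0)
step 2: (64, 5)  from 4·(13,1) + (12,1)
…
step 4: (1652, 129)  from 4·(397,31) + (64,5)
step 5: (2049, 160)  from 1·(1652,129) + (397,31)
(x₁, y₁) = (2049, 160);  2049² − 164·160² = 1 ✓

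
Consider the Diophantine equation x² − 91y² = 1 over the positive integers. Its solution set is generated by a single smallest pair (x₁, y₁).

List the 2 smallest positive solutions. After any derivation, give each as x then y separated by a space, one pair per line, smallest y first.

1574 165
4954951 519420

√91 → a₀=9, period (1,1,5,1,5,1,1,18); ℓ=8 even so k=7
k=0  a_k=9  p_k/q_k = 9/1
…
k=2  a_k=1  p_k/q_k = 19/2
k=3  a_k=5  p_k/q_k = 105/11
…
k=5  a_k=5  p_k/q_k = 725/76
k=6  a_k=1  p_k/q_k = 849/89
k=7  a_k=1  p_k/q_k = 1574/165
→ (1574, 165).  Check: 1574²=2477476, 91·165²=2477475, difference 1.
(x_2, y_2) = (1574·1574 + 91·165·165, 1574·165 + 165·1574) = (4954951, 519420)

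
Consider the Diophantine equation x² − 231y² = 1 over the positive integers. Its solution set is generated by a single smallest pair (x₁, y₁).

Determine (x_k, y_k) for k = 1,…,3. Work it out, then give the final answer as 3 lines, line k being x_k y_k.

√231 → a₀=15, period (5,30); ℓ=2 even so k=1
a_0=15:  p_0=15·1+0=15,  q_0=15·0+1=1
a_1=5:  p_1=5·15+1=76,  q_1=5·1+0=5
(x₁, y₁) = (76, 5);  76² − 231·5² = 1 ✓
(x_2, y_2) = (76·76 + 231·5·5, 76·5 + 5·76) = (11551, 760)
(x_3, y_3) = (76·11551 + 231·5·760, 76·760 + 5·11551) = (1755676, 115515)

76 5
11551 760
1755676 115515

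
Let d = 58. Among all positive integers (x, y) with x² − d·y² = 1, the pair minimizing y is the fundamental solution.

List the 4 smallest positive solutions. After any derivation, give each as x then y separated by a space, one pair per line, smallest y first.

d=58: √d = [7; 1,1,1,1,1,1,14] (ℓ=7, odd), read p_13/q_13
k=0  a_k=7  p_k/q_k = 7/1
…
k=2  a_k=1  p_k/q_k = 15/2
k=3  a_k=1  p_k/q_k = 23/3
…
k=7  a_k=14  p_k/q_k = 1447/190
…
k=9  a_k=1  p_k/q_k = 2993/393
…
k=11  a_k=1  p_k/q_k = 7532/989
k=12  a_k=1  p_k/q_k = 12071/1585
k=13  a_k=1  p_k/q_k = 19603/2574
→ (19603, 2574).  Check: 19603²=384277609, 58·2574²=384277608, difference 1.
(x_2, y_2) = (19603·19603 + 58·2574·2574, 19603·2574 + 2574·19603) = (768555217, 100916244)
(x_3, y_3) = (19603·768555217 + 58·2574·100916244, 19603·100916244 + 2574·768555217) = (30131975818099, 3956522259690)
(x_4, y_4) = (19603·30131975818099 + 58·2574·3956522259690, 19603·3956522259690 + 2574·30131975818099) = (1181354243155834177, 155119411612489896)

19603 2574
768555217 100916244
30131975818099 3956522259690
1181354243155834177 155119411612489896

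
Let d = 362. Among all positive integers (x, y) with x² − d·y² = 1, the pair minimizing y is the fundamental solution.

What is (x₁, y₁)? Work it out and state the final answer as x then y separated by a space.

√362 = [19; 38, …], period ℓ=1 (odd) → k=1
step 0: (19, 1)  from 19·(1,0) + (0,1)
step 1: (723, 38)  from 38·(19,1) + (1,0)
→ (723, 38).  Check: 723²=522729, 362·38²=522728, difference 1.

723 38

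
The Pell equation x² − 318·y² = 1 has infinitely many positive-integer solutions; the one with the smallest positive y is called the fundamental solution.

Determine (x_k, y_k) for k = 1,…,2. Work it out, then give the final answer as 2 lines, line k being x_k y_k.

√318 → a₀=17, period (1,4,1,34); ℓ=4 even so k=3
step 0: (17, 1)  from 17·(1,0) + (0,1)
step 1: (18, 1)  from 1·(17,1) + (1,0)
step 2: (89, 5)  from 4·(18,1) + (17,1)
step 3: (107, 6)  from 1·(89,5) + (18,1)
→ (107, 6).  Check: 107²=11449, 318·6²=11448, difference 1.
(x_2, y_2) = (107·107 + 318·6·6, 107·6 + 6·107) = (22897, 1284)

107 6
22897 1284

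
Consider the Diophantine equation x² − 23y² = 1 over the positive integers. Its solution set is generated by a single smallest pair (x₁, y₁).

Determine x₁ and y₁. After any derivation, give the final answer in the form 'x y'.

[4; 1,3,1,8] for √23; ℓ=4 ⇒ convergent index 3
k=0  a_k=4  p_k/q_k = 4/1
…
k=2  a_k=3  p_k/q_k = 19/4
k=3  a_k=1  p_k/q_k = 24/5
→ (24, 5).  Check: 24²=576, 23·5²=575, difference 1.

24 5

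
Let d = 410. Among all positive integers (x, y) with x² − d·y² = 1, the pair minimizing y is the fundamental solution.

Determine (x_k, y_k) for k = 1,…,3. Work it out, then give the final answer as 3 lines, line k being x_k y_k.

81 4
13121 648
2125521 104972

√410 → a₀=20, period (4,40); ℓ=2 even so k=1
a_0=20:  p_0=20·1+0=20,  q_0=20·0+1=1
a_1=4:  p_1=4·20+1=81,  q_1=4·1+0=4
→ (81, 4).  Check: 81²=6561, 410·4²=6560, difference 1.
(81+4√410)^2 = 13121 + 648√410
(81+4√410)^3 = 2125521 + 104972√410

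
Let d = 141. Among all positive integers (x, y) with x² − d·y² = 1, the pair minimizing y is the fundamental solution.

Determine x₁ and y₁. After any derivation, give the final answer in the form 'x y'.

95 8

√141 → a₀=11, period (1,6,1,22); ℓ=4 even so k=3
a_0=11:  p_0=11·1+0=11,  q_0=11·0+1=1
a_1=1:  p_1=1·11+1=12,  q_1=1·1+0=1
a_2=6:  p_2=6·12+11=83,  q_2=6·1+1=7
a_3=1:  p_3=1·83+12=95,  q_3=1·7+1=8
→ (95, 8).  Check: 95²=9025, 141·8²=9024, difference 1.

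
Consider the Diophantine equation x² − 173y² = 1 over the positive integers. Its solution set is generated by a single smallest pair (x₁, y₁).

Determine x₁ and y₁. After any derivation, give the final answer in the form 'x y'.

√173 = [13; 6,1,1,6,26, …], period ℓ=5 (odd) → k=9
a_0=13:  p_0=13·1+0=13,  q_0=13·0+1=1
a_1=6:  p_1=6·13+1=79,  q_1=6·1+0=6
a_2=1:  p_2=1·79+13=92,  q_2=1·6+1=7
a_3=1:  p_3=1·92+79=171,  q_3=1·7+6=13
…
a_5=26:  p_5=26·1118+171=29239,  q_5=26·85+13=2223
a_6=6:  p_6=6·29239+1118=176552,  q_6=6·2223+85=13423
…
a_8=1:  p_8=1·205791+176552=382343,  q_8=1·15646+13423=29069
a_9=6:  p_9=6·382343+205791=2499849,  q_9=6·29069+15646=190060
fundamental: x₁=2499849, y₁=190060  (since 6249245022801 − 173·36122803600 = 1)

2499849 190060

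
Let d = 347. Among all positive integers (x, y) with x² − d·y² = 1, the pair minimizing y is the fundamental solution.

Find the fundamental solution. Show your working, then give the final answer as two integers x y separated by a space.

641602 34443

√347 → a₀=18, period (1,1,1,2,4,…,1,1,36); ℓ=14 even so k=13
a_0=18:  p_0=18·1+0=18,  q_0=18·0+1=1
…
a_2=1:  p_2=1·19+18=37,  q_2=1·1+1=2
a_3=1:  p_3=1·37+19=56,  q_3=1·2+1=3
a_4=2:  p_4=2·56+37=149,  q_4=2·3+2=8
a_5=4:  p_5=4·149+56=652,  q_5=4·8+3=35
…
a_7=17:  p_7=17·801+652=14269,  q_7=17·43+35=766
…
a_10=2:  p_10=2·74549+15070=164168,  q_10=2·4002+809=8813
…
a_12=1:  p_12=1·238717+164168=402885,  q_12=1·12815+8813=21628
a_13=1:  p_13=1·402885+238717=641602,  q_13=1·21628+12815=34443
(x₁, y₁) = (641602, 34443);  641602² − 347·34443² = 1 ✓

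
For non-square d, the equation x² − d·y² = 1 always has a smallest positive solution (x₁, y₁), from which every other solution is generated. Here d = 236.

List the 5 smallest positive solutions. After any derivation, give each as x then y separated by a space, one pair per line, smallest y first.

[15; 2,1,3,5,1,6,1,5,3,1,2,30] for √236; ℓ=12 ⇒ convergent index 11
step 0: (15, 1)  from 15·(1,0) + (0,1)
step 1: (31, 2)  from 2·(15,1) + (1,0)
…
step 4: (891, 58)  from 5·(169,11) + (46,3)
step 5: (1060, 69)  from 1·(891,58) + (169,11)
…
step 7: (8311, 541)  from 1·(7251,472) + (1060,69)
step 8: (48806, 3177)  from 5·(8311,541) + (7251,472)
step 9: (154729, 10072)  from 3·(48806,3177) + (8311,541)
step 10: (203535, 13249)  from 1·(154729,10072) + (48806,3177)
step 11: (561799, 36570)  from 2·(203535,13249) + (154729,10072)
fundamental: x₁=561799, y₁=36570  (since 315618116401 − 236·1337364900 = 1)
(x_2, y_2) = (561799·561799 + 236·36570·36570, 561799·36570 + 36570·561799) = (631236232801, 41089978860)
(x_3, y_3) = (561799·631236232801 + 236·36570·41089978860, 561799·41089978860 + 36570·631236232801) = (709255768702176199, 46168618067101710)
(x_4, y_4) = (561799·709255768702176199 + 236·36570·46168618067101710, 561799·46168618067101710 + 36570·709255768702176199) = (796918363201596536611201, 51874966922918257173720)
(x_5, y_5) = (561799·796918363201596536611201 + 236·36570·51874966922918257173720, 561799·51874966922918257173720 + 36570·796918363201596536611201) = (895415879055878209574570044999, 58286609084610939305810342850)

561799 36570
631236232801 41089978860
709255768702176199 46168618067101710
796918363201596536611201 51874966922918257173720
895415879055878209574570044999 58286609084610939305810342850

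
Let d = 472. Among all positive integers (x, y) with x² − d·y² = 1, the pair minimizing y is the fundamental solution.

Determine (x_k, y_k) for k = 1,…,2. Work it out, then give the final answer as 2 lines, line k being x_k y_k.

306917 14127
188396089777 8671632918

[21; 1,2,1,1,1,…,2,1,42] for √472; ℓ=14 ⇒ convergent index 13
a_0=21:  p_0=21·1+0=21,  q_0=21·0+1=1
a_1=1:  p_1=1·21+1=22,  q_1=1·1+0=1
…
a_4=1:  p_4=1·87+65=152,  q_4=1·4+3=7
…
a_6=4:  p_6=4·239+152=1108,  q_6=4·11+7=51
…
a_8=4:  p_8=4·5779+1108=24224,  q_8=4·266+51=1115
…
a_12=2:  p_12=2·84230+54227=222687,  q_12=2·3877+2496=10250
a_13=1:  p_13=1·222687+84230=306917,  q_13=1·10250+3877=14127
fundamental: x₁=306917, y₁=14127  (since 94198044889 − 472·199572129 = 1)
k=2:  x_2 = 306917·306917+472·14127·14127 = 188396089777,  y_2 = 306917·14127+14127·306917 = 8671632918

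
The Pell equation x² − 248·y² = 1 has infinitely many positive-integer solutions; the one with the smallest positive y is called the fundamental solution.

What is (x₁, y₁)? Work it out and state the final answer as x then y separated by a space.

[15; 1,2,1,30] for √248; ℓ=4 ⇒ convergent index 3
a_0=15:  p_0=15·1+0=15,  q_0=15·0+1=1
a_1=1:  p_1=1·15+1=16,  q_1=1·1+0=1
a_2=2:  p_2=2·16+15=47,  q_2=2·1+1=3
a_3=1:  p_3=1·47+16=63,  q_3=1·3+1=4
(x₁, y₁) = (63, 4);  63² − 248·4² = 1 ✓

63 4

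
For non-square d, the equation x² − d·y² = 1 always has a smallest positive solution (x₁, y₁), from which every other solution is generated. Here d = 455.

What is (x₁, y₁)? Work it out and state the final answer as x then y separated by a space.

64 3

[21; 3,42] for √455; ℓ=2 ⇒ convergent index 1
a_0=21:  p_0=21·1+0=21,  q_0=21·0+1=1
a_1=3:  p_1=3·21+1=64,  q_1=3·1+0=3
(x₁, y₁) = (64, 3);  64² − 455·3² = 1 ✓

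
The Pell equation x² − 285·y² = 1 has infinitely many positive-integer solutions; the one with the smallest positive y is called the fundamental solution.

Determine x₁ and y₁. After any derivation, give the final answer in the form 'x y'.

2431 144

√285 = [16; 1,7,2,7,1,32, …], period ℓ=6 (even) → k=5
a_0=16:  p_0=16·1+0=16,  q_0=16·0+1=1
…
a_2=7:  p_2=7·17+16=135,  q_2=7·1+1=8
a_3=2:  p_3=2·135+17=287,  q_3=2·8+1=17
a_4=7:  p_4=7·287+135=2144,  q_4=7·17+8=127
a_5=1:  p_5=1·2144+287=2431,  q_5=1·127+17=144
→ (2431, 144).  Check: 2431²=5909761, 285·144²=5909760, difference 1.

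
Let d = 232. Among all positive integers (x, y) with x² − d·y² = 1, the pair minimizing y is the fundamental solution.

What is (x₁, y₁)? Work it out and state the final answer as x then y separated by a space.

d=232: √d = [15; 4,3,7,3,4,30] (ℓ=6, even), read p_5/q_5
k=0  a_k=15  p_k/q_k = 15/1
k=1  a_k=4  p_k/q_k = 61/4
k=2  a_k=3  p_k/q_k = 198/13
k=3  a_k=7  p_k/q_k = 1447/95
k=4  a_k=3  p_k/q_k = 4539/298
k=5  a_k=4  p_k/q_k = 19603/1287
→ (19603, 1287).  Check: 19603²=384277609, 232·1287²=384277608, difference 1.

19603 1287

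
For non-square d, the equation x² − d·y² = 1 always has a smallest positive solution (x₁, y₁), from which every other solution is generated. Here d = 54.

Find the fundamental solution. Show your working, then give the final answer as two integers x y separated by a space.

485 66

√54 → a₀=7, period (2,1,6,1,2,14); ℓ=6 even so k=5
i=0: a=7 ⇒ p=7, q=1
i=1: a=2 ⇒ p=15, q=2
i=2: a=1 ⇒ p=22, q=3
i=3: a=6 ⇒ p=147, q=20
i=4: a=1 ⇒ p=169, q=23
i=5: a=2 ⇒ p=485, q=66
→ (485, 66).  Check: 485²=235225, 54·66²=235224, difference 1.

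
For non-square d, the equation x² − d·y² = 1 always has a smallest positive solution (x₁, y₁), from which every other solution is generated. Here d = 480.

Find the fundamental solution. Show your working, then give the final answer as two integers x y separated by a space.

√480 = [21; 1,9,1,42, …], period ℓ=4 (even) → k=3
k=0  a_k=21  p_k/q_k = 21/1
…
k=2  a_k=9  p_k/q_k = 219/10
k=3  a_k=1  p_k/q_k = 241/11
fundamental: x₁=241, y₁=11  (since 58081 − 480·121 = 1)

241 11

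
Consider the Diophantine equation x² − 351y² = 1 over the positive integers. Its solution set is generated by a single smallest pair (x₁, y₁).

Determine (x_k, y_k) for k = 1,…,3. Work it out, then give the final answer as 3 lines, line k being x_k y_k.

62425 3332
7793761249 416000200
973051091875225 51937624966668

[18; 1,2,1,3,2,2,2,3,1,2,1,36] for √351; ℓ=12 ⇒ convergent index 11
i=0: a=18 ⇒ p=18, q=1
i=1: a=1 ⇒ p=19, q=1
i=2: a=2 ⇒ p=56, q=3
i=3: a=1 ⇒ p=75, q=4
i=4: a=3 ⇒ p=281, q=15
i=5: a=2 ⇒ p=637, q=34
i=6: a=2 ⇒ p=1555, q=83
i=7: a=2 ⇒ p=3747, q=200
i=8: a=3 ⇒ p=12796, q=683
…
i=10: a=2 ⇒ p=45882, q=2449
i=11: a=1 ⇒ p=62425, q=3332
(x₁, y₁) = (62425, 3332);  62425² − 351·3332² = 1 ✓
n=2: (62425,3332)∘(62425,3332) = (62425·62425+351·3332·3332, 62425·3332+3332·62425) = (7793761249,416000200)
n=3: (7793761249,416000200)∘(62425,3332) = (62425·7793761249+351·3332·416000200, 62425·416000200+3332·7793761249) = (973051091875225,51937624966668)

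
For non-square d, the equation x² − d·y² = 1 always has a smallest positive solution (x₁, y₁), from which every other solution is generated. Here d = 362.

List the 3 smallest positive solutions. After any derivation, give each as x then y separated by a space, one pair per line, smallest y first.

√362 = [19; 38, …], period ℓ=1 (odd) → k=1
a_0=19:  p_0=19·1+0=19,  q_0=19·0+1=1
a_1=38:  p_1=38·19+1=723,  q_1=38·1+0=38
fundamental: x₁=723, y₁=38  (since 522729 − 362·1444 = 1)
(x_2, y_2) = (723·723 + 362·38·38, 723·38 + 38·723) = (1045457, 54948)
(x_3, y_3) = (723·1045457 + 362·38·54948, 723·54948 + 38·1045457) = (1511730099, 79454770)

723 38
1045457 54948
1511730099 79454770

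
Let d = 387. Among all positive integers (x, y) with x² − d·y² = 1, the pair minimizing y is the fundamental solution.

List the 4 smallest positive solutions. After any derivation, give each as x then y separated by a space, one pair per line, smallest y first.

√387 = [19; 1,2,19,2,1,38, …], period ℓ=6 (even) → k=5
step 0: (19, 1)  from 19·(1,0) + (0,1)
…
step 4: (2341, 119)  from 2·(1141,58) + (59,3)
step 5: (3482, 177)  from 1·(2341,119) + (1141,58)
→ (3482, 177).  Check: 3482²=12124324, 387·177²=12124323, difference 1.
k=2:  x_2 = 3482·3482+387·177·177 = 24248647,  y_2 = 3482·177+177·3482 = 1232628
k=3:  x_3 = 3482·24248647+387·177·1232628 = 168867574226,  y_3 = 3482·1232628+177·24248647 = 8584021215
k=4:  x_4 = 3482·168867574226+387·177·8584021215 = 1175993762661217,  y_4 = 3482·8584021215+177·168867574226 = 59779122508632

3482 177
24248647 1232628
168867574226 8584021215
1175993762661217 59779122508632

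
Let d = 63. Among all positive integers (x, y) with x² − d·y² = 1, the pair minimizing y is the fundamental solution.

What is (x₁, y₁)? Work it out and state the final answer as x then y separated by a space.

8 1

d=63: √d = [7; 1,14] (ℓ=2, even), read p_1/q_1
k=0  a_k=7  p_k/q_k = 7/1
k=1  a_k=1  p_k/q_k = 8/1
(x₁, y₁) = (8, 1);  8² − 63·1² = 1 ✓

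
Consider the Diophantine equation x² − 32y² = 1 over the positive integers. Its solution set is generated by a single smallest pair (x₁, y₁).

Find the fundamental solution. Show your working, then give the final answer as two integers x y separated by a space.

[5; 1,1,1,10] for √32; ℓ=4 ⇒ convergent index 3
step 0: (5, 1)  from 5·(1,0) + (0,1)
…
step 2: (11, 2)  from 1·(6,1) + (5,1)
step 3: (17, 3)  from 1·(11,2) + (6,1)
→ (17, 3).  Check: 17²=289, 32·3²=288, difference 1.

17 3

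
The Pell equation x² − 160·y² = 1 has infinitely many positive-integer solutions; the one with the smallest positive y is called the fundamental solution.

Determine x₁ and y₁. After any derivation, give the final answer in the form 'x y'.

[12; 1,1,1,5,1,1,1,24] for √160; ℓ=8 ⇒ convergent index 7
k=0  a_k=12  p_k/q_k = 12/1
k=1  a_k=1  p_k/q_k = 13/1
k=2  a_k=1  p_k/q_k = 25/2
k=3  a_k=1  p_k/q_k = 38/3
k=4  a_k=5  p_k/q_k = 215/17
k=5  a_k=1  p_k/q_k = 253/20
k=6  a_k=1  p_k/q_k = 468/37
k=7  a_k=1  p_k/q_k = 721/57
fundamental: x₁=721, y₁=57  (since 519841 − 160·3249 = 1)

721 57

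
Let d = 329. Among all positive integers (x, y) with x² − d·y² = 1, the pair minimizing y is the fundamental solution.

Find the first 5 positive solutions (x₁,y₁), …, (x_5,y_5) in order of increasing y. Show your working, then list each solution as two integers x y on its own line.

√329 = [18; 7,4,2,1,1,4,1,1,2,4,7,36, …], period ℓ=12 (even) → k=11
k=0  a_k=18  p_k/q_k = 18/1
…
k=4  a_k=1  p_k/q_k = 1705/94
…
k=7  a_k=1  p_k/q_k = 16125/889
…
k=10  a_k=4  p_k/q_k = 328794/18127
k=11  a_k=7  p_k/q_k = 2376415/131016
fundamental: x₁=2376415, y₁=131016  (since 5647348252225 − 329·17165192256 = 1)
k=2:  x_2 = 2376415·2376415+329·131016·131016 = 11294696504449,  y_2 = 2376415·131016+131016·2376415 = 622696775280
k=3:  x_3 = 2376415·11294696504449+329·131016·622696775280 = 53681772387237964255,  y_3 = 2376415·622696775280+131016·11294696504449 = 2959571914453911384
k=4:  x_4 = 2376415·53681772387237964255+329·131016·2959571914453911384 = 255140338255224918953587201,  y_4 = 2376415·2959571914453911384+131016·53681772387237964255 = 14066342182173360946441440
k=5:  x_5 = 2376415·255140338255224918953587201+329·131016·14066342182173360946441440 = 1212638653869526969777790618564575,  y_5 = 2376415·14066342182173360946441440+131016·255140338255224918953587201 = 66854933113696055535160815363816

2376415 131016
11294696504449 622696775280
53681772387237964255 2959571914453911384
255140338255224918953587201 14066342182173360946441440
1212638653869526969777790618564575 66854933113696055535160815363816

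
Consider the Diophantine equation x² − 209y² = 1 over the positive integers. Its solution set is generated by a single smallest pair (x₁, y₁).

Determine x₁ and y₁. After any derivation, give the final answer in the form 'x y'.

46551 3220

√209 → a₀=14, period (2,5,3,2,3,5,2,28); ℓ=8 even so k=7
a_0=14:  p_0=14·1+0=14,  q_0=14·0+1=1
a_1=2:  p_1=2·14+1=29,  q_1=2·1+0=2
…
a_3=3:  p_3=3·159+29=506,  q_3=3·11+2=35
a_4=2:  p_4=2·506+159=1171,  q_4=2·35+11=81
a_5=3:  p_5=3·1171+506=4019,  q_5=3·81+35=278
a_6=5:  p_6=5·4019+1171=21266,  q_6=5·278+81=1471
a_7=2:  p_7=2·21266+4019=46551,  q_7=2·1471+278=3220
fundamental: x₁=46551, y₁=3220  (since 2166995601 − 209·10368400 = 1)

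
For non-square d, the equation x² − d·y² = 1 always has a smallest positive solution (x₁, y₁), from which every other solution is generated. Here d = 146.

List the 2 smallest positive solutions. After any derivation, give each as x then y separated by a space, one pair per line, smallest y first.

[12; 12,24] for √146; ℓ=2 ⇒ convergent index 1
step 0: (12, 1)  from 12·(1,0) + (0,1)
step 1: (145, 12)  from 12·(12,1) + (1,0)
(x₁, y₁) = (145, 12);  145² − 146·12² = 1 ✓
n=2: (145,12)∘(145,12) = (145·145+146·12·12, 145·12+12·145) = (42049,3480)

145 12
42049 3480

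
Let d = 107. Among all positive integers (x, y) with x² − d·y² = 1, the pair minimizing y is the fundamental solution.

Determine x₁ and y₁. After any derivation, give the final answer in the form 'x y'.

d=107: √d = [10; 2,1,9,1,2,20] (ℓ=6, even), read p_5/q_5
i=0: a=10 ⇒ p=10, q=1
…
i=4: a=1 ⇒ p=331, q=32
i=5: a=2 ⇒ p=962, q=93
fundamental: x₁=962, y₁=93  (since 925444 − 107·8649 = 1)

962 93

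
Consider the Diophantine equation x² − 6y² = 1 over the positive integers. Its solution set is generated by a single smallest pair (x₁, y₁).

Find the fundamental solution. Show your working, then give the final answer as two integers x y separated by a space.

d=6: √d = [2; 2,4] (ℓ=2, even), read p_1/q_1
a_0=2:  p_0=2·1+0=2,  q_0=2·0+1=1
a_1=2:  p_1=2·2+1=5,  q_1=2·1+0=2
(x₁, y₁) = (5, 2);  5² − 6·2² = 1 ✓

5 2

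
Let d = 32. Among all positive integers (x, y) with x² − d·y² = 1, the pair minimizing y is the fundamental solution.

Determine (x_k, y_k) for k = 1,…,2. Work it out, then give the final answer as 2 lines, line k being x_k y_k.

√32 = [5; 1,1,1,10, …], period ℓ=4 (even) → k=3
i=0: a=5 ⇒ p=5, q=1
…
i=2: a=1 ⇒ p=11, q=2
i=3: a=1 ⇒ p=17, q=3
fundamental: x₁=17, y₁=3  (since 289 − 32·9 = 1)
n=2: (17,3)∘(17,3) = (17·17+32·3·3, 17·3+3·17) = (577,102)

17 3
577 102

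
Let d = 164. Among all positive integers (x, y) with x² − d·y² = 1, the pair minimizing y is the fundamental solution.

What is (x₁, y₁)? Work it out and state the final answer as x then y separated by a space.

2049 160

[12; 1,4,6,4,1,24] for √164; ℓ=6 ⇒ convergent index 5
a_0=12:  p_0=12·1+0=12,  q_0=12·0+1=1
a_1=1:  p_1=1·12+1=13,  q_1=1·1+0=1
…
a_3=6:  p_3=6·64+13=397,  q_3=6·5+1=31
a_4=4:  p_4=4·397+64=1652,  q_4=4·31+5=129
a_5=1:  p_5=1·1652+397=2049,  q_5=1·129+31=160
(x₁, y₁) = (2049, 160);  2049² − 164·160² = 1 ✓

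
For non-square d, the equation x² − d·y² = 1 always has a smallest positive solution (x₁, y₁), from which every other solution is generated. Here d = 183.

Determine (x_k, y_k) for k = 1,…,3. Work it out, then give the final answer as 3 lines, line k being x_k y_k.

d=183: √d = [13; 1,1,8,1,1,26] (ℓ=6, even), read p_5/q_5
a_0=13:  p_0=13·1+0=13,  q_0=13·0+1=1
a_1=1:  p_1=1·13+1=14,  q_1=1·1+0=1
a_2=1:  p_2=1·14+13=27,  q_2=1·1+1=2
…
a_4=1:  p_4=1·230+27=257,  q_4=1·17+2=19
a_5=1:  p_5=1·257+230=487,  q_5=1·19+17=36
fundamental: x₁=487, y₁=36  (since 237169 − 183·1296 = 1)
(x_2, y_2) = (487·487 + 183·36·36, 487·36 + 36·487) = (474337, 35064)
(x_3, y_3) = (487·474337 + 183·36·35064, 487·35064 + 36·474337) = (462003751, 34152300)

487 36
474337 35064
462003751 34152300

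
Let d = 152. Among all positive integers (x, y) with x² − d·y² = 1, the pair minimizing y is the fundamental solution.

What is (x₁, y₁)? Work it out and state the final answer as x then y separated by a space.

√152 = [12; 3,24, …], period ℓ=2 (even) → k=1
k=0  a_k=12  p_k/q_k = 12/1
k=1  a_k=3  p_k/q_k = 37/3
(x₁, y₁) = (37, 3);  37² − 152·3² = 1 ✓

37 3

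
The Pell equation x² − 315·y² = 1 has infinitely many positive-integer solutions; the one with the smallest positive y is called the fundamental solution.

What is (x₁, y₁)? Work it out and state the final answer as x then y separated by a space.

[17; 1,2,1,34] for √315; ℓ=4 ⇒ convergent index 3
a_0=17:  p_0=17·1+0=17,  q_0=17·0+1=1
a_1=1:  p_1=1·17+1=18,  q_1=1·1+0=1
a_2=2:  p_2=2·18+17=53,  q_2=2·1+1=3
a_3=1:  p_3=1·53+18=71,  q_3=1·3+1=4
fundamental: x₁=71, y₁=4  (since 5041 − 315·16 = 1)

71 4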